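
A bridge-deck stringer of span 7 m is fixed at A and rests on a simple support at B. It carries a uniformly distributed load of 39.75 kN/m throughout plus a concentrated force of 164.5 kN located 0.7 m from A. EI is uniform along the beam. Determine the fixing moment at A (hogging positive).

M_A = 341.9 kN·m

Remove the prop at B; the released (primary) structure is a cantilever built in at A.
Free-end deflection of the primary structure under the applied loading (downward +):
  UDL 39.75: wL⁴/(8EI) = 11930/EI
  point load 164.5 at a = 0.7: Pa²(3L − a)/(6EI) = 272.7/EI
  δ_0 = 12203/EI
Flexibility coefficient — unit upward force at B: δ_{BB} = L³/(3EI) = 114.3/EI.
Compatibility at B: δ_0 − R_B·δ_{BB} = 0, so R_B = 12203/114.3 = 106.7 kN.
Moment equilibrium about A: M_A = Σ(load moments about A) − R_B·L = 1089 − 106.7×7 = 341.9 kN·m.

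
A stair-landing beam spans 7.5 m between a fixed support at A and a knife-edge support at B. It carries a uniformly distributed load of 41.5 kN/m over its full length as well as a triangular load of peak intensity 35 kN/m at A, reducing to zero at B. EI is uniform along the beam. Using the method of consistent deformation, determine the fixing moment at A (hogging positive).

M_A = 423 kN·m

Take the reaction at B as the redundant and release it; the primary structure is a cantilever fixed at A.
Downward deflection at the released point B due to the loads:
  UDL 41.5: wL⁴/(8EI) = 16414/EI
  triangular load, peak 35 at the fixed end: w₀L⁴/(30EI) = 3691/EI
  δ_0 = 20105/EI
Flexibility coefficient — unit upward force at B: δ_{BB} = L³/(3EI) = 140.6/EI.
The prop prevents deflection at B: R_B = δ_0/δ_{BB} = 20105/140.6 = 143 kN.
Moment equilibrium about A: M_A = Σ(load moments about A) − R_B·L = 1495 − 143×7.5 = 423 kN·m.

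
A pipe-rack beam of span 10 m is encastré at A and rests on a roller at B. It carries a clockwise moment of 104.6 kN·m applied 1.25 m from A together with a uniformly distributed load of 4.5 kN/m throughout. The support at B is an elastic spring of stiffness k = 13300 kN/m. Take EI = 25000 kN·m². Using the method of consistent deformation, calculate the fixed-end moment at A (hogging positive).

M_A = 125.2 kN·m

Remove the prop at B; the released (primary) structure is a cantilever built in at A.
Downward deflection at the released point B due to the loads:
  clockwise couple 104.6 at a = 1.25: M₀a(2L − a)/(2EI) = 1226/EI
  UDL 4.5: wL⁴/(8EI) = 5625/EI
  δ_0 = 6851/EI
Flexibility coefficient — unit upward force at B: δ_{BB} = L³/(3EI) = 333.3/EI.
With EI = 25000 kN·m²: δ_0 = 0.27403 m and δ_{BB} = 0.013333 m/kN.
Compatibility — the spring shortens by R_B/k under the reaction it provides: δ_0 − R_B·δ_{BB} = R_B/k. With 1/k = 0.000075 m/kN, R_B = δ_0 / (δ_{BB} + 1/k) = 0.27403 / (0.013333 + 0.000075) = 20.44 kN.
Moment equilibrium about A: M_A = Σ(load moments about A) − R_B·L = 329.6 − 20.44×10 = 125.2 kN·m.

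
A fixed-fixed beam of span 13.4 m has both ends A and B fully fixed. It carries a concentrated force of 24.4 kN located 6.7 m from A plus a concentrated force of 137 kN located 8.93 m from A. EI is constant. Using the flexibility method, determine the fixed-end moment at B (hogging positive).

M_B = 312.8 kN·m

Take the two fixed-end moments M_A, M_B as redundants; the released structure is the simple span AB.
End rotations of the released simple span under the applied load (×1/EI):
  at A: point load 24.4 at a = 6.7: Pab(L + b)/(6LEI) = 273.8/EI
  at B: point load 24.4 at a = 6.7: Pab(L + a)/(6LEI) = 273.8/EI
  at A: point load 137 at a = 8.93: Pab(L + b)/(6LEI) = 1215/EI
  at B: point load 137 at a = 8.93: Pab(L + a)/(6LEI) = 1519/EI
  θ_A0 = 1489/EI,  θ_B0 = 1793/EI
Flexibility coefficients: a unit moment at one end gives L/(3EI) there and L/(6EI) at the far end, so f₁₁ = f₂₂ = 4.467/EI and f₁₂ = f₂₁ = 2.233/EI.
Compatibility — zero rotation at each built-in end:
  4.467 M_A + 2.233 M_B = 1489
  2.233 M_A + 4.467 M_B = 1793
Solving the pair gives M_A = 177 kN·m and M_B = 312.8 kN·m (hogging).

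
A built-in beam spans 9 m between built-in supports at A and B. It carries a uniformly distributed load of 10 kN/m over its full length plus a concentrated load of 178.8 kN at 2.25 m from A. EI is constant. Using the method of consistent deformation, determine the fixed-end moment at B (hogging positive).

M_B = 142.9 kN·m

Take the two fixed-end moments M_A, M_B as redundants; the released structure is the simple span AB.
On the primary (simply-supported) span, the end slopes from the loading are:
  at A: UDL 10: wL³/(24EI) = 303.8/EI
  at B: UDL 10: wL³/(24EI) = 303.8/EI
  at A: point load 178.8 at a = 2.25: Pab(L + b)/(6LEI) = 792/EI
  at B: point load 178.8 at a = 2.25: Pab(L + a)/(6LEI) = 565.7/EI
  θ_A0 = 1096/EI,  θ_B0 = 869.5/EI
Flexibility coefficients: a unit moment at one end gives L/(3EI) there and L/(6EI) at the far end, so f₁₁ = f₂₂ = 3/EI and f₁₂ = f₂₁ = 1.5/EI.
Compatibility — zero rotation at each built-in end:
  3 M_A + 1.5 M_B = 1096
  1.5 M_A + 3 M_B = 869.5
Solving the pair gives M_A = 293.8 kN·m and M_B = 142.9 kN·m (hogging).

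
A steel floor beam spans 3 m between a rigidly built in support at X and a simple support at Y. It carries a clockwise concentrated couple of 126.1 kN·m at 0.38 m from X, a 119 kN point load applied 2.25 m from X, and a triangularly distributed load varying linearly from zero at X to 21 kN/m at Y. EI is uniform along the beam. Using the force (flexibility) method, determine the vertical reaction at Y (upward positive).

R_Y = 107.6 kN

Remove the prop at Y; the released (primary) structure is a cantilever built in at X.
Deflection at Y on the released cantilever, summing each load's contribution:
  clockwise couple 126.1 at a = 0.38: M₀a(2L − a)/(2EI) = 134.6/EI
  point load 119 at a = 2.25: Pa²(3L − a)/(6EI) = 677.7/EI
  triangular load, peak 21 at the free end: 11w₀L⁴/(120EI) = 155.9/EI
  δ_0 = 968.3/EI
Flexibility coefficient — unit upward force at Y: δ_{YY} = L³/(3EI) = 9/EI.
The prop prevents deflection at Y: R_Y = δ_0/δ_{YY} = 968.3/9 = 107.6 kN.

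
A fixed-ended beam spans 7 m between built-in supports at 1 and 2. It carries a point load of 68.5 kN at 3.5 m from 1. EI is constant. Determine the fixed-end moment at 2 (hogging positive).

M_2 = 59.94 kN·m

Take the two fixed-end moments M_1, M_2 as redundants; the released structure is the simple span 12.
On the primary (simply-supported) span, the end slopes from the loading are:
  at 1: point load 68.5 at a = 3.5: Pab(L + b)/(6LEI) = 209.8/EI
  at 2: point load 68.5 at a = 3.5: Pab(L + a)/(6LEI) = 209.8/EI
  θ_10 = 209.8/EI,  θ_20 = 209.8/EI
Flexibility coefficients: a unit moment at one end gives L/(3EI) there and L/(6EI) at the far end, so f₁₁ = f₂₂ = 2.333/EI and f₁₂ = f₂₁ = 1.167/EI.
Compatibility — zero rotation at each built-in end:
  2.333 M_1 + 1.167 M_2 = 209.8
  1.167 M_1 + 2.333 M_2 = 209.8
Solving the pair gives M_1 = 59.94 kN·m and M_2 = 59.94 kN·m (hogging).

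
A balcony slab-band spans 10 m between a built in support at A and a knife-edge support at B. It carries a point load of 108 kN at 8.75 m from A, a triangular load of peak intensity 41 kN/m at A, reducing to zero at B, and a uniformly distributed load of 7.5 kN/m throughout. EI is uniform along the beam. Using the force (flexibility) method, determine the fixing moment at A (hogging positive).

Take the reaction at B as the redundant and release it; the primary structure is a cantilever fixed at A.
Deflection at B on the released cantilever, summing each load's contribution:
  point load 108 at a = 8.75: Pa²(3L − a)/(6EI) = 29285/EI
  triangular load, peak 41 at the fixed end: w₀L⁴/(30EI) = 13667/EI
  UDL 7.5: wL⁴/(8EI) = 9375/EI
  δ_0 = 52327/EI
Flexibility coefficient — unit upward force at B: δ_{BB} = L³/(3EI) = 333.3/EI.
Compatibility at B: δ_0 − R_B·δ_{BB} = 0, so R_B = 52327/333.3 = 157 kN.
Moment equilibrium about A: M_A = Σ(load moments about A) − R_B·L = 2003 − 157×10 = 433.5 kN·m.

M_A = 433.5 kN·m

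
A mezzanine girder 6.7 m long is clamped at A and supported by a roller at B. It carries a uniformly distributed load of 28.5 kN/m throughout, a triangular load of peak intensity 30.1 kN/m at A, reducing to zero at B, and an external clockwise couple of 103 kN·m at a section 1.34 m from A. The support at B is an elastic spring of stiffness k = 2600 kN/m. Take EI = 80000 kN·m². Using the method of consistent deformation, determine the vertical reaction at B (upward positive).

Remove the prop at B; the released (primary) structure is a cantilever built in at A.
Free-end deflection of the primary structure under the applied loading (downward +):
  UDL 28.5: wL⁴/(8EI) = 7179/EI
  triangular load, peak 30.1 at the fixed end: w₀L⁴/(30EI) = 2022/EI
  clockwise couple 103 at a = 1.34: M₀a(2L − a)/(2EI) = 832.3/EI
  δ_0 = 10033/EI
Tip deflection under a unit load at B: L³/(3EI) = 100.3/EI.
With EI = 80000 kN·m²: δ_0 = 0.12541 m and δ_{BB} = 0.001253 m/kN.
Compatibility — the spring shortens by R_B/k under the reaction it provides: δ_0 − R_B·δ_{BB} = R_B/k. With 1/k = 0.000385 m/kN, R_B = δ_0 / (δ_{BB} + 1/k) = 0.12541 / (0.001253 + 0.000385) = 76.57 kN.

R_B = 76.57 kN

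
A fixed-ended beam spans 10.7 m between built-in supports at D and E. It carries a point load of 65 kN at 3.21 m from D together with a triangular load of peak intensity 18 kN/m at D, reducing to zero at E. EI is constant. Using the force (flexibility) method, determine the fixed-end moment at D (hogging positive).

Take the two fixed-end moments M_D, M_E as redundants; the released structure is the simple span DE.
Simple-span end rotations at D and E under the given loads:
  at D: point load 65 at a = 3.21: Pab(L + b)/(6LEI) = 442.8/EI
  at E: point load 65 at a = 3.21: Pab(L + a)/(6LEI) = 338.6/EI
  at D: triangular load, peak 18: w₀L³/(45EI) = 490/EI
  at E: triangular load, peak 18: 7w₀L³/(360EI) = 428.8/EI
  θ_D0 = 932.8/EI,  θ_E0 = 767.4/EI
Flexibility coefficients: a unit moment at one end gives L/(3EI) there and L/(6EI) at the far end, so f₁₁ = f₂₂ = 3.567/EI and f₁₂ = f₂₁ = 1.783/EI.
Compatibility — zero rotation at each built-in end:
  3.567 M_D + 1.783 M_E = 932.8
  1.783 M_D + 3.567 M_E = 767.4
Solving the pair gives M_D = 205.3 kN·m and M_E = 112.5 kN·m (hogging).

M_D = 205.3 kN·m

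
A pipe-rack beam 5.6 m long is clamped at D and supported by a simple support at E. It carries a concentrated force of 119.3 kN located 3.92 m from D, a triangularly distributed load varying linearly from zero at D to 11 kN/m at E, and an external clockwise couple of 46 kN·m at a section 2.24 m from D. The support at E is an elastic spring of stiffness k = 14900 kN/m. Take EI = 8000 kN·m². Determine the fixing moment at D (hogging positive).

Choose R_E as the redundant. The primary structure is the cantilever fixed at D.
Downward deflection at the released point E due to the loads:
  point load 119.3 at a = 3.92: Pa²(3L − a)/(6EI) = 3935/EI
  triangular load, peak 11 at the free end: 11w₀L⁴/(120EI) = 991.6/EI
  clockwise couple 46 at a = 2.24: M₀a(2L − a)/(2EI) = 461.6/EI
  δ_0 = 5389/EI
Tip deflection under a unit load at E: L³/(3EI) = 58.54/EI.
With EI = 8000 kN·m²: δ_0 = 0.67357 m and δ_{EE} = 0.007317 m/kN.
Compatibility — the spring shortens by R_E/k under the reaction it provides: δ_0 − R_E·δ_{EE} = R_E/k. With 1/k = 0.000067 m/kN, R_E = δ_0 / (δ_{EE} + 1/k) = 0.67357 / (0.007317 + 0.000067) = 91.21 kN.
Moment equilibrium about D: M_D = Σ(load moments about D) − R_E·L = 628.6 − 91.21×5.6 = 117.8 kN·m.

M_D = 117.8 kN·m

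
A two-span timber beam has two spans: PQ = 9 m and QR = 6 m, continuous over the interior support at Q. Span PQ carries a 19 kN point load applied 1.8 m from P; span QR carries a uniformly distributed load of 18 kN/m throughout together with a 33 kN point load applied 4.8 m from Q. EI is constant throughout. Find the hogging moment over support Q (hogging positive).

Release continuity at Q by inserting a hinge; the redundant is the internal moment M_Q. The primary structure is two simply-supported spans PQ and QR.
Discontinuity in slope at Q on the released structure — sum the simple-span end rotations:
  span PQ: point load 19 at a = 1.8: Pab(L + a)/(6LEI) = 49.25/EI
  span QR: UDL 18: wL³/(24EI) = 162/EI
  span QR: point load 33 at a = 4.8: Pab(L + b)/(6LEI) = 38.02/EI
  relative rotation θ_0 = (49.25 + 200)/EI = 249.3/EI
A unit hogging moment at Q produces rotation L₁/(3EI) + L₂/(3EI) = 5/EI.
Slope continuity at Q: θ_0 = M_Q·5/EI, so M_Q = 249.3/5 = 49.85 kN·m (hogging).

M_Q = 49.85 kN·m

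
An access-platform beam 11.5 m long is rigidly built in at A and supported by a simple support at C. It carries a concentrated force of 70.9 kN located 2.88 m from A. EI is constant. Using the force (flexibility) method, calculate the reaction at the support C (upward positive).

Take the reaction at C as the redundant and release it; the primary structure is a cantilever fixed at A.
Free-end deflection of the primary structure under the applied loading (downward +):
  point load 70.9 at a = 2.88: Pa²(3L − a)/(6EI) = 3099/EI
Flexibility coefficient — unit upward force at C: δ_{CC} = L³/(3EI) = 507/EI.
The prop prevents deflection at C: R_C = δ_0/δ_{CC} = 3099/507 = 6.113 kN.

R_C = 6.113 kN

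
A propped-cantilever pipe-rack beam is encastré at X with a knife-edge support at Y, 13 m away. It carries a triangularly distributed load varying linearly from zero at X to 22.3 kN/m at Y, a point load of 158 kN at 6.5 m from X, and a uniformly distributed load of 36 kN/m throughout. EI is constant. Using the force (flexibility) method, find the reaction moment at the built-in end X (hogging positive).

M_X = 1365 kN·m

Release the roller at Y. Primary structure: cantilever fixed at X.
Primary-structure tip deflection at Y by superposition:
  triangular load, peak 22.3 at the free end: 11w₀L⁴/(120EI) = 58383/EI
  point load 158 at a = 6.5: Pa²(3L − a)/(6EI) = 36159/EI
  UDL 36: wL⁴/(8EI) = 128524/EI
  δ_0 = 223067/EI
Tip deflection under a unit load at Y: L³/(3EI) = 732.3/EI.
The prop prevents deflection at Y: R_Y = δ_0/δ_{YY} = 223067/732.3 = 304.6 kN.
Moment equilibrium about X: M_X = Σ(load moments about X) − R_Y·L = 5325 − 304.6×13 = 1365 kN·m.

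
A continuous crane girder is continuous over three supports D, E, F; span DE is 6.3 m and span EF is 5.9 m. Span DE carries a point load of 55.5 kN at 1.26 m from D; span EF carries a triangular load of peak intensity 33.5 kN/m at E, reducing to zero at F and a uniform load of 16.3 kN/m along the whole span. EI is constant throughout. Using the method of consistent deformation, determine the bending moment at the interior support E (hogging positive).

Insert a hinge at E; M_E is the redundant, and each span becomes simply supported.
Rotations at E on the released spans (each span's end-slope, ×1/EI):
  span DE: point load 55.5 at a = 1.26: Pab(L + a)/(6LEI) = 70.49/EI
  span EF: triangular load, peak 33.5: w₀L³/(45EI) = 152.9/EI
  span EF: UDL 16.3: wL³/(24EI) = 139.5/EI
  relative rotation θ_0 = (70.49 + 292.4)/EI = 362.9/EI
A unit hogging moment at E produces rotation L₁/(3EI) + L₂/(3EI) = 4.067/EI.
Slope continuity at E: θ_0 = M_E·4.067/EI, so M_E = 362.9/4.067 = 89.23 kN·m (hogging).

M_E = 89.23 kN·m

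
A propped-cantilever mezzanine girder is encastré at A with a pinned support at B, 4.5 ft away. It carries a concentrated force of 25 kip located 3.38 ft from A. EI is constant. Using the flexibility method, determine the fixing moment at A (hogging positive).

M_A = 13.13 kip·ft

Remove the prop at B; the released (primary) structure is a cantilever built in at A.
Free-end deflection of the primary structure under the applied loading (downward +):
  point load 25 at a = 3.38: Pa²(3L − a)/(6EI) = 481.7/EI
Tip deflection under a unit load at B: L³/(3EI) = 30.38/EI.
Compatibility at B: δ_0 − R_B·δ_{BB} = 0, so R_B = 481.7/30.38 = 15.86 kip.
Moment equilibrium about A: M_A = Σ(load moments about A) − R_B·L = 84.5 − 15.86×4.5 = 13.13 kip·ft.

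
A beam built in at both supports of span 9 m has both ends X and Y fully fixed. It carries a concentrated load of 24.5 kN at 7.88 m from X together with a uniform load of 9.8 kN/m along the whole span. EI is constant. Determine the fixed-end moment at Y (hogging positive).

M_Y = 87.19 kN·m

Take the two fixed-end moments M_X, M_Y as redundants; the released structure is the simple span XY.
End rotations of the released simple span under the applied load (×1/EI):
  at X: point load 24.5 at a = 7.88: Pab(L + b)/(6LEI) = 40.52/EI
  at Y: point load 24.5 at a = 7.88: Pab(L + a)/(6LEI) = 67.59/EI
  at X: UDL 9.8: wL³/(24EI) = 297.7/EI
  at Y: UDL 9.8: wL³/(24EI) = 297.7/EI
  θ_X0 = 338.2/EI,  θ_Y0 = 365.3/EI
Flexibility coefficients: a unit moment at one end gives L/(3EI) there and L/(6EI) at the far end, so f₁₁ = f₂₂ = 3/EI and f₁₂ = f₂₁ = 1.5/EI.
Compatibility — zero rotation at each built-in end:
  3 M_X + 1.5 M_Y = 338.2
  1.5 M_X + 3 M_Y = 365.3
Solving the pair gives M_X = 69.14 kN·m and M_Y = 87.19 kN·m (hogging).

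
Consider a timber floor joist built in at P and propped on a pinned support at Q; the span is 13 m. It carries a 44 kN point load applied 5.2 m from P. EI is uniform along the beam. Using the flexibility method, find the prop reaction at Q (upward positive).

Release the roller at Q. Primary structure: cantilever fixed at P.
Deflection at Q on the released cantilever, summing each load's contribution:
  point load 44 at a = 5.2: Pa²(3L − a)/(6EI) = 6702/EI
Tip deflection under a unit load at Q: L³/(3EI) = 732.3/EI.
The prop prevents deflection at Q: R_Q = δ_0/δ_{QQ} = 6702/732.3 = 9.152 kN.

R_Q = 9.152 kN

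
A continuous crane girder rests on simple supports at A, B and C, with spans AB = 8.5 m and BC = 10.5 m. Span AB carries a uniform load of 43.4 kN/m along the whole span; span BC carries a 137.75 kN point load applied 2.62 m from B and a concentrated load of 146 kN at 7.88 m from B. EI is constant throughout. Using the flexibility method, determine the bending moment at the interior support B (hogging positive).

Insert a hinge at B; M_B is the redundant, and each span becomes simply supported.
Rotations at B on the released spans (each span's end-slope, ×1/EI):
  span AB: UDL 43.4: wL³/(24EI) = 1111/EI
  span BC: point load 137.75 at a = 2.62: Pab(L + b)/(6LEI) = 829.7/EI
  span BC: point load 146 at a = 7.88: Pab(L + b)/(6LEI) = 627.7/EI
  relative rotation θ_0 = (1111 + 1457)/EI = 2568/EI
A unit hogging moment at B produces rotation L₁/(3EI) + L₂/(3EI) = 6.333/EI.
Compatibility: M_B·(L₁+L₂)/(3EI) = θ_0, giving M_B = 405.5 kN·m (hogging).

M_B = 405.5 kN·m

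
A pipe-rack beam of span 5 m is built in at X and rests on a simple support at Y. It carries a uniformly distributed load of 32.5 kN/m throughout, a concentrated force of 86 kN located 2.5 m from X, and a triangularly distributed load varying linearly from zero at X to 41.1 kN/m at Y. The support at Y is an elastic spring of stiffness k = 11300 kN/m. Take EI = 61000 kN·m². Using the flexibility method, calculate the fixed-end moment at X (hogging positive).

M_X = 324.9 kN·m

Release the roller at Y. Primary structure: cantilever fixed at X.
Free-end deflection of the primary structure under the applied loading (downward +):
  UDL 32.5: wL⁴/(8EI) = 2539/EI
  point load 86 at a = 2.5: Pa²(3L − a)/(6EI) = 1120/EI
  triangular load, peak 41.1 at the free end: 11w₀L⁴/(120EI) = 2355/EI
  δ_0 = 6014/EI
Flexibility coefficient — unit upward force at Y: δ_{YY} = L³/(3EI) = 41.67/EI.
With EI = 61000 kN·m²: δ_0 = 0.098583 m and δ_{YY} = 0.000683 m/kN.
Compatibility — the spring shortens by R_Y/k under the reaction it provides: δ_0 − R_Y·δ_{YY} = R_Y/k. With 1/k = 0.000088 m/kN, R_Y = δ_0 / (δ_{YY} + 1/k) = 0.098583 / (0.000683 + 0.000088) = 127.8 kN.
Moment equilibrium about X: M_X = Σ(load moments about X) − R_Y·L = 963.8 − 127.8×5 = 324.9 kN·m.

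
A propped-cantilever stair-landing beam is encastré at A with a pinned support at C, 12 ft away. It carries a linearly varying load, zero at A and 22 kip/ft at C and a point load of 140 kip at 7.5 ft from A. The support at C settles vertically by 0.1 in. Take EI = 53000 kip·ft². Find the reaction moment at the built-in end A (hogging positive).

Choose R_C as the redundant. The primary structure is the cantilever fixed at A.
Free-end deflection of the primary structure under the applied loading (downward +):
  triangular load, peak 22 at the free end: 11w₀L⁴/(120EI) = 41818/EI
  point load 140 at a = 7.5: Pa²(3L − a)/(6EI) = 37406/EI
  δ_0 = 79224/EI
Flexibility coefficient — unit upward force at C: δ_{CC} = L³/(3EI) = 576/EI.
With EI = 53000 kip·ft²: δ_0 = 1.4948 ft and δ_{CC} = 0.010868 ft/kip.
Compatibility — the beam at C must follow the support down by 0.008333 ft: δ_0 − R_C·δ_{CC} = 0.008333, so R_C = (1.4948 − 0.008333)/0.010868 = 136.8 kip.
Moment equilibrium about A: M_A = Σ(load moments about A) − R_C·L = 2106 − 136.8×12 = 464.7 kip·ft.

M_A = 464.7 kip·ft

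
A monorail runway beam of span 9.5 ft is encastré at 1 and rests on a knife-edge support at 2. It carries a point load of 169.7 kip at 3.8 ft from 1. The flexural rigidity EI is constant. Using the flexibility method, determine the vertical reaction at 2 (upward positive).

R_2 = 35.3 kip

Release the roller at 2. Primary structure: cantilever fixed at 1.
Primary-structure tip deflection at 2 by superposition:
  point load 169.7 at a = 3.8: Pa²(3L − a)/(6EI) = 10088/EI
Tip deflection under a unit load at 2: L³/(3EI) = 285.8/EI.
The prop prevents deflection at 2: R_2 = δ_0/δ_{22} = 10088/285.8 = 35.3 kip.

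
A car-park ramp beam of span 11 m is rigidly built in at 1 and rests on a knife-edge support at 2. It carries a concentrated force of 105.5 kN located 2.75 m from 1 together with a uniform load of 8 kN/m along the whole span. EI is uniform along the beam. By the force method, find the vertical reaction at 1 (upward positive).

Choose R_2 as the redundant. The primary structure is the cantilever fixed at 1.
Free-end deflection of the primary structure under the applied loading (downward +):
  point load 105.5 at a = 2.75: Pa²(3L − a)/(6EI) = 4022/EI
  UDL 8: wL⁴/(8EI) = 14641/EI
  δ_0 = 18663/EI
Tip deflection under a unit load at 2: L³/(3EI) = 443.7/EI.
Compatibility at 2: δ_0 − R_2·δ_{22} = 0, so R_2 = 18663/443.7 = 42.07 kN.
Vertical equilibrium: R_1 = ΣP − R_2 = 193.5 − 42.07 = 151.4 kN.

R_1 = 151.4 kN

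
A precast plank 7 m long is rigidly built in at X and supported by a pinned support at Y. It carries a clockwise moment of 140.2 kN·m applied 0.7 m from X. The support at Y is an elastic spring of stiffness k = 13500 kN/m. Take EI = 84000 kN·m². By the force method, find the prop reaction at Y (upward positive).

R_Y = 5.414 kN

Remove the prop at Y; the released (primary) structure is a cantilever built in at X.
Deflection at Y on the released cantilever, summing each load's contribution:
  clockwise couple 140.2 at a = 0.7: M₀a(2L − a)/(2EI) = 652.6/EI
Tip deflection under a unit load at Y: L³/(3EI) = 114.3/EI.
With EI = 84000 kN·m²: δ_0 = 0.007769 m and δ_{YY} = 0.001361 m/kN.
Compatibility — the spring shortens by R_Y/k under the reaction it provides: δ_0 − R_Y·δ_{YY} = R_Y/k. With 1/k = 0.000074 m/kN, R_Y = δ_0 / (δ_{YY} + 1/k) = 0.007769 / (0.001361 + 0.000074) = 5.414 kN.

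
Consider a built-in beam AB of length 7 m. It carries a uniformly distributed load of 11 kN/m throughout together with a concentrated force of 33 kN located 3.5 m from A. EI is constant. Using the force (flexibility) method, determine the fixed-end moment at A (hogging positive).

Take the two fixed-end moments M_A, M_B as redundants; the released structure is the simple span AB.
On the primary (simply-supported) span, the end slopes from the loading are:
  at A: UDL 11: wL³/(24EI) = 157.2/EI
  at B: UDL 11: wL³/(24EI) = 157.2/EI
  at A: point load 33 at a = 3.5: Pab(L + b)/(6LEI) = 101.1/EI
  at B: point load 33 at a = 3.5: Pab(L + a)/(6LEI) = 101.1/EI
  θ_A0 = 258.3/EI,  θ_B0 = 258.3/EI
Flexibility coefficients: a unit moment at one end gives L/(3EI) there and L/(6EI) at the far end, so f₁₁ = f₂₂ = 2.333/EI and f₁₂ = f₂₁ = 1.167/EI.
Compatibility — zero rotation at each built-in end:
  2.333 M_A + 1.167 M_B = 258.3
  1.167 M_A + 2.333 M_B = 258.3
Solving the pair gives M_A = 73.79 kN·m and M_B = 73.79 kN·m (hogging).

M_A = 73.79 kN·m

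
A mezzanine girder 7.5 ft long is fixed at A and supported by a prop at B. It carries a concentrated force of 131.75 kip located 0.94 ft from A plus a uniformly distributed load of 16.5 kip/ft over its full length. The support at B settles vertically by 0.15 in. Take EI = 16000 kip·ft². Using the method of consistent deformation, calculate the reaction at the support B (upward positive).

Choose R_B as the redundant. The primary structure is the cantilever fixed at A.
Primary-structure tip deflection at B by superposition:
  point load 131.75 at a = 0.94: Pa²(3L − a)/(6EI) = 418.3/EI
  UDL 16.5: wL⁴/(8EI) = 6526/EI
  δ_0 = 6944/EI
Tip deflection under a unit load at B: L³/(3EI) = 140.6/EI.
With EI = 16000 kip·ft²: δ_0 = 0.43401 ft and δ_{BB} = 0.008789 ft/kip.
Compatibility — the beam at B must follow the support down by 0.0125 ft: δ_0 − R_B·δ_{BB} = 0.0125, so R_B = (0.43401 − 0.0125)/0.008789 = 47.96 kip.

R_B = 47.96 kip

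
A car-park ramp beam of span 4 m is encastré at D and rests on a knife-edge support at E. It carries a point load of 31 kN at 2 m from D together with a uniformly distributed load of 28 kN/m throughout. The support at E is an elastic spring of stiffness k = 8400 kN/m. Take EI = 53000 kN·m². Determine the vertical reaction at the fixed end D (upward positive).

Remove the prop at E; the released (primary) structure is a cantilever built in at D.
Free-end deflection of the primary structure under the applied loading (downward +):
  point load 31 at a = 2: Pa²(3L − a)/(6EI) = 206.7/EI
  UDL 28: wL⁴/(8EI) = 896/EI
  δ_0 = 1103/EI
Tip deflection under a unit load at E: L³/(3EI) = 21.33/EI.
With EI = 53000 kN·m²: δ_0 = 0.020805 m and δ_{EE} = 0.000403 m/kN.
Compatibility — the spring shortens by R_E/k under the reaction it provides: δ_0 − R_E·δ_{EE} = R_E/k. With 1/k = 0.000119 m/kN, R_E = δ_0 / (δ_{EE} + 1/k) = 0.020805 / (0.000403 + 0.000119) = 39.89 kN.
Vertical equilibrium: R_D = ΣP − R_E = 143 − 39.89 = 103.1 kN.

R_D = 103.1 kN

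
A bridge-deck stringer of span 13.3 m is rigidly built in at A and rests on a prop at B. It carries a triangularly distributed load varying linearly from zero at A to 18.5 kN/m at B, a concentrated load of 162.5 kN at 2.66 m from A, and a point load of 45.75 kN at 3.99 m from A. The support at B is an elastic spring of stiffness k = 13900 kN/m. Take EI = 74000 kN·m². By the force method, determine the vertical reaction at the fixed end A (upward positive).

R_A = 249.5 kN

Take the reaction at B as the redundant and release it; the primary structure is a cantilever fixed at A.
Deflection at B on the released cantilever, summing each load's contribution:
  triangular load, peak 18.5 at the free end: 11w₀L⁴/(120EI) = 53063/EI
  point load 162.5 at a = 2.66: Pa²(3L − a)/(6EI) = 7136/EI
  point load 45.75 at a = 3.99: Pa²(3L − a)/(6EI) = 4359/EI
  δ_0 = 64558/EI
Tip deflection under a unit load at B: L³/(3EI) = 784.2/EI.
With EI = 74000 kN·m²: δ_0 = 0.87241 m and δ_{BB} = 0.010597 m/kN.
Compatibility — the spring shortens by R_B/k under the reaction it provides: δ_0 − R_B·δ_{BB} = R_B/k. With 1/k = 0.000072 m/kN, R_B = δ_0 / (δ_{BB} + 1/k) = 0.87241 / (0.010597 + 0.000072) = 81.77 kN.
Vertical equilibrium: R_A = ΣP − R_B = 331.3 − 81.77 = 249.5 kN.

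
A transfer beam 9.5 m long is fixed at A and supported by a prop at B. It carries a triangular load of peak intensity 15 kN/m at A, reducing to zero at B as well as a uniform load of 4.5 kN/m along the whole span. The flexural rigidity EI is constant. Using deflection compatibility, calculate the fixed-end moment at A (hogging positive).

Release the roller at B. Primary structure: cantilever fixed at A.
Deflection at B on the released cantilever, summing each load's contribution:
  triangular load, peak 15 at the fixed end: w₀L⁴/(30EI) = 4073/EI
  UDL 4.5: wL⁴/(8EI) = 4582/EI
  δ_0 = 8654/EI
Tip deflection under a unit load at B: L³/(3EI) = 285.8/EI.
The prop prevents deflection at B: R_B = δ_0/δ_{BB} = 8654/285.8 = 30.28 kN.
Moment equilibrium about A: M_A = Σ(load moments about A) − R_B·L = 428.7 − 30.28×9.5 = 141 kN·m.

M_A = 141 kN·m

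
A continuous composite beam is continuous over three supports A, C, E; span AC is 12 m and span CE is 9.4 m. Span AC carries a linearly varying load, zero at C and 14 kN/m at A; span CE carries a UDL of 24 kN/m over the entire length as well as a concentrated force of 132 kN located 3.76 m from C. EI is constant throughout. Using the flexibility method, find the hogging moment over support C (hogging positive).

M_C = 287 kN·m

Insert a hinge at C; M_C is the redundant, and each span becomes simply supported.
Discontinuity in slope at C on the released structure — sum the simple-span end rotations:
  span AC: triangular load, peak 14: 7w₀L³/(360EI) = 470.4/EI
  span CE: UDL 24: wL³/(24EI) = 830.6/EI
  span CE: point load 132 at a = 3.76: Pab(L + b)/(6LEI) = 746.5/EI
  relative rotation θ_0 = (470.4 + 1577)/EI = 2047/EI
A unit hogging moment at C produces rotation L₁/(3EI) + L₂/(3EI) = 7.133/EI.
Slope continuity at C: θ_0 = M_C·7.133/EI, so M_C = 2047/7.133 = 287 kN·m (hogging).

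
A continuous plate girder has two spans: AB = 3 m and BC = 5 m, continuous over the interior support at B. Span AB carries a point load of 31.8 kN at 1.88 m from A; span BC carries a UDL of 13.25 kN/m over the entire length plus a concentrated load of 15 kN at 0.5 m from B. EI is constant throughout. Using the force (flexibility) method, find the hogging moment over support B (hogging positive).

M_B = 36.69 kN·m

Release continuity at B by inserting a hinge; the redundant is the internal moment M_B. The primary structure is two simply-supported spans AB and BC.
Rotations at B on the released spans (each span's end-slope, ×1/EI):
  span AB: point load 31.8 at a = 1.88: Pab(L + a)/(6LEI) = 18.15/EI
  span BC: UDL 13.25: wL³/(24EI) = 69.01/EI
  span BC: point load 15 at a = 0.5: Pab(L + b)/(6LEI) = 10.69/EI
  relative rotation θ_0 = (18.15 + 79.7)/EI = 97.85/EI
A unit hogging moment at B produces rotation L₁/(3EI) + L₂/(3EI) = 2.667/EI.
Slope continuity at B: θ_0 = M_B·2.667/EI, so M_B = 97.85/2.667 = 36.69 kN·m (hogging).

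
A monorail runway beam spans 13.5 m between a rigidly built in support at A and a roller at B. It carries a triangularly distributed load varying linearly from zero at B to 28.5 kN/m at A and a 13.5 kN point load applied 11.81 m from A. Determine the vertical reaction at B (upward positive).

Remove the prop at B; the released (primary) structure is a cantilever built in at A.
Downward deflection at the released point B due to the loads:
  triangular load, peak 28.5 at the fixed end: w₀L⁴/(30EI) = 31554/EI
  point load 13.5 at a = 11.81: Pa²(3L − a)/(6EI) = 9004/EI
  δ_0 = 40558/EI
Flexibility coefficient — unit upward force at B: δ_{BB} = L³/(3EI) = 820.1/EI.
Compatibility at B: δ_0 − R_B·δ_{BB} = 0, so R_B = 40558/820.1 = 49.45 kN.

R_B = 49.45 kN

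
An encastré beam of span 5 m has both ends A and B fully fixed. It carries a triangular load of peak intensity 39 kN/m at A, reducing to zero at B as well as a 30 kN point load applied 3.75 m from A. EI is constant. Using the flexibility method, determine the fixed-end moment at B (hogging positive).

M_B = 53.59 kN·m

Take the two fixed-end moments M_A, M_B as redundants; the released structure is the simple span AB.
On the primary (simply-supported) span, the end slopes from the loading are:
  at A: triangular load, peak 39: w₀L³/(45EI) = 108.3/EI
  at B: triangular load, peak 39: 7w₀L³/(360EI) = 94.79/EI
  at A: point load 30 at a = 3.75: Pab(L + b)/(6LEI) = 29.3/EI
  at B: point load 30 at a = 3.75: Pab(L + a)/(6LEI) = 41.02/EI
  θ_A0 = 137.6/EI,  θ_B0 = 135.8/EI
Flexibility coefficients: a unit moment at one end gives L/(3EI) there and L/(6EI) at the far end, so f₁₁ = f₂₂ = 1.667/EI and f₁₂ = f₂₁ = 0.8333/EI.
Compatibility — zero rotation at each built-in end:
  1.667 M_A + 0.8333 M_B = 137.6
  0.8333 M_A + 1.667 M_B = 135.8
Solving the pair gives M_A = 55.78 kN·m and M_B = 53.59 kN·m (hogging).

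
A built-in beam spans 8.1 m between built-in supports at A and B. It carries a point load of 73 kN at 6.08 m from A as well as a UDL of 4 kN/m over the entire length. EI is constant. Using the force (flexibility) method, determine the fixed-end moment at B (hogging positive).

M_B = 105 kN·m

Take the two fixed-end moments M_A, M_B as redundants; the released structure is the simple span AB.
Simple-span end rotations at A and B under the given loads:
  at A: point load 73 at a = 6.08: Pab(L + b)/(6LEI) = 186.7/EI
  at B: point load 73 at a = 6.08: Pab(L + a)/(6LEI) = 261.6/EI
  at A: UDL 4: wL³/(24EI) = 88.57/EI
  at B: UDL 4: wL³/(24EI) = 88.57/EI
  θ_A0 = 275.3/EI,  θ_B0 = 350.2/EI
Flexibility coefficients: a unit moment at one end gives L/(3EI) there and L/(6EI) at the far end, so f₁₁ = f₂₂ = 2.7/EI and f₁₂ = f₂₁ = 1.35/EI.
Compatibility — zero rotation at each built-in end:
  2.7 M_A + 1.35 M_B = 275.3
  1.35 M_A + 2.7 M_B = 350.2
Solving the pair gives M_A = 49.47 kN·m and M_B = 105 kN·m (hogging).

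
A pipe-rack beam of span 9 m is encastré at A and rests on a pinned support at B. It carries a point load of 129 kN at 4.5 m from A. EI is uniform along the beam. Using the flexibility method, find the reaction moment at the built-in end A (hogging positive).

Remove the prop at B; the released (primary) structure is a cantilever built in at A.
Downward deflection at the released point B due to the loads:
  point load 129 at a = 4.5: Pa²(3L − a)/(6EI) = 9796/EI
Flexibility coefficient — unit upward force at B: δ_{BB} = L³/(3EI) = 243/EI.
The prop prevents deflection at B: R_B = δ_0/δ_{BB} = 9796/243 = 40.31 kN.
Moment equilibrium about A: M_A = Σ(load moments about A) − R_B·L = 580.5 − 40.31×9 = 217.7 kN·m.

M_A = 217.7 kN·m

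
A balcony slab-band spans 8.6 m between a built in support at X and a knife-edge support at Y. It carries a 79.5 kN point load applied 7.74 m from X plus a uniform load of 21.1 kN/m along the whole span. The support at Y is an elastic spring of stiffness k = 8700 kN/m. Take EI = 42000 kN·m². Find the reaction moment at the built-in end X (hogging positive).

Take the reaction at Y as the redundant and release it; the primary structure is a cantilever fixed at X.
Primary-structure tip deflection at Y by superposition:
  point load 79.5 at a = 7.74: Pa²(3L − a)/(6EI) = 14336/EI
  UDL 21.1: wL⁴/(8EI) = 14427/EI
  δ_0 = 28763/EI
Tip deflection under a unit load at Y: L³/(3EI) = 212/EI.
With EI = 42000 kN·m²: δ_0 = 0.68483 m and δ_{YY} = 0.005048 m/kN.
Compatibility — the spring shortens by R_Y/k under the reaction it provides: δ_0 − R_Y·δ_{YY} = R_Y/k. With 1/k = 0.000115 m/kN, R_Y = δ_0 / (δ_{YY} + 1/k) = 0.68483 / (0.005048 + 0.000115) = 132.6 kN.
Moment equilibrium about X: M_X = Σ(load moments about X) − R_Y·L = 1396 − 132.6×8.6 = 254.9 kN·m.

M_X = 254.9 kN·m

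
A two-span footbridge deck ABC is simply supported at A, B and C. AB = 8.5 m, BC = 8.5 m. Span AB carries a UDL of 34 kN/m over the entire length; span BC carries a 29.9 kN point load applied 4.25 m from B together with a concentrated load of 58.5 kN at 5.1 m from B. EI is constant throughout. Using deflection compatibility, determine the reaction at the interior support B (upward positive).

Take M_B as the redundant. Released structure: two simple spans AB and BC with a hinge at B.
End slopes at the hinge B, treating each span as simply supported:
  span AB: UDL 34: wL³/(24EI) = 870/EI
  span BC: point load 29.9 at a = 4.25: Pab(L + b)/(6LEI) = 135/EI
  span BC: point load 58.5 at a = 5.1: Pab(L + b)/(6LEI) = 236.7/EI
  relative rotation θ_0 = (870 + 371.7)/EI = 1242/EI
A unit hogging moment at B produces rotation L₁/(3EI) + L₂/(3EI) = 5.667/EI.
Compatibility: M_B·(L₁+L₂)/(3EI) = θ_0, giving M_B = 219.1 kN·m (hogging).
Span AB, ΣM about A with M_B applied at B: R_B^{AB}·8.5 = 1228 + 219.1, so R_B^{AB} = 170.3 kN and R_A = 289 − 170.3 = 118.7 kN.
Span BC, ΣM about C: R_B^{BC}·8.5 = 326 + 219.1, so R_B^{BC} = 64.13 kN and R_C = 88.4 − 64.13 = 24.27 kN.
R_B = 170.3 + 64.13 = 234.4 kN.

R_B = 234.4 kN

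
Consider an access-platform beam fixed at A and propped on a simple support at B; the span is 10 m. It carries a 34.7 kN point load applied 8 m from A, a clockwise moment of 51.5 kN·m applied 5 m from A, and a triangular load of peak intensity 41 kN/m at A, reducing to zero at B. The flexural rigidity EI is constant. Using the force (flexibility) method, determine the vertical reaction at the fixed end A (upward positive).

R_A = 168.5 kN

Choose R_B as the redundant. The primary structure is the cantilever fixed at A.
Free-end deflection of the primary structure under the applied loading (downward +):
  point load 34.7 at a = 8: Pa²(3L − a)/(6EI) = 8143/EI
  clockwise couple 51.5 at a = 5: M₀a(2L − a)/(2EI) = 1931/EI
  triangular load, peak 41 at the fixed end: w₀L⁴/(30EI) = 13667/EI
  δ_0 = 23741/EI
Tip deflection under a unit load at B: L³/(3EI) = 333.3/EI.
Compatibility at B: δ_0 − R_B·δ_{BB} = 0, so R_B = 23741/333.3 = 71.22 kN.
Vertical equilibrium: R_A = ΣP − R_B = 239.7 − 71.22 = 168.5 kN.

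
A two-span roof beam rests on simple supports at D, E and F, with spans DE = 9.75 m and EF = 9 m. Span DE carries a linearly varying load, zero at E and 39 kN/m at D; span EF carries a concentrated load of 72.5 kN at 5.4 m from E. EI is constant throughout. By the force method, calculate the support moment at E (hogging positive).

M_E = 165.1 kN·m

Release continuity at E by inserting a hinge; the redundant is the internal moment M_E. The primary structure is two simply-supported spans DE and EF.
End slopes at the hinge E, treating each span as simply supported:
  span DE: triangular load, peak 39: 7w₀L³/(360EI) = 702.9/EI
  span EF: point load 72.5 at a = 5.4: Pab(L + b)/(6LEI) = 328.9/EI
  relative rotation θ_0 = (702.9 + 328.9)/EI = 1032/EI
A unit hogging moment at E produces rotation L₁/(3EI) + L₂/(3EI) = 6.25/EI.
Slope continuity at E: θ_0 = M_E·6.25/EI, so M_E = 1032/6.25 = 165.1 kN·m (hogging).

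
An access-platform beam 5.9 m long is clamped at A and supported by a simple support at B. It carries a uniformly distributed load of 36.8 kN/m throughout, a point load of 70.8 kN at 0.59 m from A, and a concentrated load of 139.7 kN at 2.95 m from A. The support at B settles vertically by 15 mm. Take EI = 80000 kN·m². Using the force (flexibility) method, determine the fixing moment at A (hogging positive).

M_A = 453.8 kN·m

Take the reaction at B as the redundant and release it; the primary structure is a cantilever fixed at A.
Free-end deflection of the primary structure under the applied loading (downward +):
  UDL 36.8: wL⁴/(8EI) = 5574/EI
  point load 70.8 at a = 0.59: Pa²(3L − a)/(6EI) = 70.28/EI
  point load 139.7 at a = 2.95: Pa²(3L − a)/(6EI) = 2989/EI
  δ_0 = 8633/EI
Tip deflection under a unit load at B: L³/(3EI) = 68.46/EI.
With EI = 80000 kN·m²: δ_0 = 0.10791 m and δ_{BB} = 0.000856 m/kN.
Compatibility — the beam at B must follow the support down by 0.015 m: δ_0 − R_B·δ_{BB} = 0.015, so R_B = (0.10791 − 0.015)/0.000856 = 108.6 kN.
Moment equilibrium about A: M_A = Σ(load moments about A) − R_B·L = 1094 − 108.6×5.9 = 453.8 kN·m.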